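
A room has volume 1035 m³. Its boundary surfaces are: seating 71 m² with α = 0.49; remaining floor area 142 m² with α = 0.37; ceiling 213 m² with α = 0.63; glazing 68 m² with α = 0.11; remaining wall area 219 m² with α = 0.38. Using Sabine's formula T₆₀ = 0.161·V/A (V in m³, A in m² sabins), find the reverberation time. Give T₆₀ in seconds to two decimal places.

A = Σ Sᵢαᵢ = 71·0.49 + 142·0.37 + 213·0.63 + 68·0.11 + 219·0.38 = 312.22 m².
T₆₀ = 0.161 × 1035 / 312.22 = 0.534 s.

0.53 s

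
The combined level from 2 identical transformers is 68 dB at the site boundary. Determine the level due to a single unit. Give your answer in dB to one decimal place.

Dividing the total intensity by 2 lowers the level by 10·log₁₀ 2 = 3.010 dB: L₁ = 68 − 3.010.

65.0 dB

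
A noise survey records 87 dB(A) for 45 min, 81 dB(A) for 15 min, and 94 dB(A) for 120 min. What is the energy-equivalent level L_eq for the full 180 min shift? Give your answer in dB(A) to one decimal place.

92.6 dB(A)

L_eq = 10·log₁₀[(1/T)·Σ tᵢ·10^(Lᵢ/10)] with T = 180 min.
Σ tᵢ·10^(Lᵢ/10) = 45·10^(87/10) + 15·10^(81/10) + 120·10^(94/10) = 3.259e+11.
L_eq = 10·log₁₀(3.259e+11/180) = 92.58 dB(A).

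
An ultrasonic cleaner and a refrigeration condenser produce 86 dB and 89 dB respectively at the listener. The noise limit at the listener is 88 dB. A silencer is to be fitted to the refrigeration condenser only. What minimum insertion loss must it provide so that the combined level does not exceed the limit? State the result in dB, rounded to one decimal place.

5.3 dB

Everything except the refrigeration condenser sums to 10^(86/10) = 3.981e+08 in linear terms, 86.00 dB.
To meet 88 dB overall, the treated refrigeration condenser may contribute at most 10^(88/10) − 3.981e+08 = 2.329e+08, i.e. 83.67 dB.
Required insertion loss = 89 − 83.67 = 5.33 dB.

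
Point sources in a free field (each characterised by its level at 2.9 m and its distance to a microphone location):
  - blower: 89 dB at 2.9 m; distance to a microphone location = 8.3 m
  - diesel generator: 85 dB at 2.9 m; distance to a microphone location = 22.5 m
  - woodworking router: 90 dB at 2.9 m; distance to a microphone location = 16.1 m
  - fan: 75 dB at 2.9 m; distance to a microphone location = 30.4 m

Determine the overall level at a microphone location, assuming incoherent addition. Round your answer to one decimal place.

First find each source's level at the receiver (point-source: −20·log₁₀(r/r_ref)), then combine on an intensity basis.
blower: 89 − 20·log₁₀(8.3/2.9) = 89 − 9.13 = 79.87 dB.
diesel generator: 85 − 20·log₁₀(22.5/2.9) = 85 − 17.80 = 67.20 dB.
woodworking router: 90 − 20·log₁₀(16.1/2.9) = 90 − 14.89 = 75.11 dB.
fan: 75 − 20·log₁₀(30.4/2.9) = 75 − 20.41 = 54.59 dB.
Σ 10^(L/10) = 1.350e+08 → L_total = 10·log₁₀(1.350e+08) = 81.30 dB.

81.3 dB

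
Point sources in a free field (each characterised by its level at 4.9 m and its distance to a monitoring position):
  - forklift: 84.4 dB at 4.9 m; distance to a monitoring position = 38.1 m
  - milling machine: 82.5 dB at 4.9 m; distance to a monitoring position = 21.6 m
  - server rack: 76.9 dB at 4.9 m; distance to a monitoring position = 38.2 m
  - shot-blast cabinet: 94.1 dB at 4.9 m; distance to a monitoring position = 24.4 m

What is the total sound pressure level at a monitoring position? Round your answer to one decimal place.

Apply inverse-square spreading to bring every level to the receiver, then sum 10^(L/10).
forklift: 84.4 − 20·log₁₀(38.1/4.9) = 84.4 − 17.81 = 66.59 dB.
milling machine: 82.5 − 20·log₁₀(21.6/4.9) = 82.5 − 12.89 = 69.61 dB.
server rack: 76.9 − 20·log₁₀(38.2/4.9) = 76.9 − 17.84 = 59.06 dB.
shot-blast cabinet: 94.1 − 20·log₁₀(24.4/4.9) = 94.1 − 13.94 = 80.16 dB.
Σ 10^(L/10) = 1.182e+08 → L_total = 10·log₁₀(1.182e+08) = 80.73 dB.

80.7 dB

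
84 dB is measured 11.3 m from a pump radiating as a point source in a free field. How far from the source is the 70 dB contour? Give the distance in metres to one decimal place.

Point-source spreading drops the level by 20·log₁₀(r₂/r₁); inverting, r₂/r₁ = 10^(ΔL/20).
r₂ = 11.3·10^((84−70)/20) = 11.3·10^(14.0/20) = 56.63 m.

56.6 m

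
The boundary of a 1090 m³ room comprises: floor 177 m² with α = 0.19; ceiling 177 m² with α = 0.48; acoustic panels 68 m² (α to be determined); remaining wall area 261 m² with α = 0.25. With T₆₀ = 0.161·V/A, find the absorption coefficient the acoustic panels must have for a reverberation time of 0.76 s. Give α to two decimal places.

0.69

From T₆₀ = 0.161·V/A, the target T₆₀ = 0.76 s needs A = 0.161·1090/0.76 = 230.91 m².
Absorption from the other surfaces = 177·0.19 + 177·0.48 + 261·0.25 = 183.84 m², so the acoustic panels must supply 47.07 m² over 68 m².
α = 47.07/68 = 0.692.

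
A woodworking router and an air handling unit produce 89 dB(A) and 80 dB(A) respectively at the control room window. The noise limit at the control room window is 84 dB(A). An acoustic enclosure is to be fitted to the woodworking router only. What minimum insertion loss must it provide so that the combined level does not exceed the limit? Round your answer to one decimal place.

Everything except the woodworking router sums to 10^(80/10) = 1.000e+08 in linear terms, 80.00 dB(A).
To meet 84 dB(A) overall, the treated woodworking router may contribute at most 10^(84/10) − 1.000e+08 = 1.512e+08, i.e. 81.80 dB(A).
So the woodworking router must be reduced from 89 to 81.80 dB(A): IL = 7.20 dB.

7.2 dB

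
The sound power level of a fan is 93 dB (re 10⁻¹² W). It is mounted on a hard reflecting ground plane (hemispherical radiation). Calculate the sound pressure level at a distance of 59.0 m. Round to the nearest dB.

50 dB

L_p = L_w − 10·log₁₀(2π·r²) with r = 59.0 m.
2π·r² = 2.187e+04 m², 10·log₁₀ of that is 43.399 dB.
L_p = 93 − 43.399 = 49.60 dB.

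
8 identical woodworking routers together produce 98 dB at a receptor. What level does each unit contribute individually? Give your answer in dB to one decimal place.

8 equal contributions raise the level by 10·log₁₀ 8 = 9.031 dB, so each unit alone gives 98 − 9.031.

89.0 dB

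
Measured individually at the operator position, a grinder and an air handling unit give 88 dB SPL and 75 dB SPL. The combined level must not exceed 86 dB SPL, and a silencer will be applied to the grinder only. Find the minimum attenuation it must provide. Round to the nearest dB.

Fixed contribution from the other source: Σ 10^(L/10) = 10^(75/10) = 3.162e+07 (75.00 dB SPL).
To meet 86 dB SPL overall, the treated grinder may contribute at most 10^(86/10) − 3.162e+07 = 3.665e+08, i.e. 85.64 dB SPL.
So the grinder must be reduced from 88 to 85.64 dB SPL: IL = 2.36 dB.

2 dB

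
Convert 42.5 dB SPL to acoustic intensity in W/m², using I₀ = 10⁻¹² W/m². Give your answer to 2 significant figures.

I/I₀ = 10^(42.5/10) = 1.778e+04, so I = 1.778e+04 × 10⁻¹² W/m².

1.8e-08 W/m²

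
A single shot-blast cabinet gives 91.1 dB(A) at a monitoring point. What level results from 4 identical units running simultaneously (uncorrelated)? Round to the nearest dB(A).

97 dB(A)

With 4 equal, uncorrelated contributions the intensity is 4× that of one unit, giving a rise of 10·log₁₀ 4.
L_total = 91.1 + 10·log₁₀(4) = 91.1 + 6.021 = 97.12 dB(A).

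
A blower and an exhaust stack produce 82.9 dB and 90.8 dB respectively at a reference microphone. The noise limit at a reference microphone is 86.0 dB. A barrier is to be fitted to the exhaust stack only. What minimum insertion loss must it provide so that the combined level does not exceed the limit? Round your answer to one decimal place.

Everything except the exhaust stack sums to 10^(82.9/10) = 1.950e+08 in linear terms, 82.90 dB.
To meet 86.0 dB overall, the treated exhaust stack may contribute at most 10^(86.0/10) − 1.950e+08 = 2.031e+08, i.e. 83.08 dB.
Required insertion loss = 90.8 − 83.08 = 7.72 dB.

7.7 dB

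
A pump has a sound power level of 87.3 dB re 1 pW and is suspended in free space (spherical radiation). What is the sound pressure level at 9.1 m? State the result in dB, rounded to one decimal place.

Free-field spherical radiation: L_p = L_w − 10·log₁₀(4π·r²), r = 9.1 m.
4π·r² = 1041 m², 10·log₁₀ of that is 30.173 dB.
L_p = 87.3 − 30.173 = 57.13 dB.

57.1 dB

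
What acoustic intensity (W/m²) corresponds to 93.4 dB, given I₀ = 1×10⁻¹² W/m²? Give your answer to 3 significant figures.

I/I₀ = 10^(93.4/10) = 2.188e+09, so I = 2.188e+09 × 10⁻¹² W/m².

0.00219 W/m²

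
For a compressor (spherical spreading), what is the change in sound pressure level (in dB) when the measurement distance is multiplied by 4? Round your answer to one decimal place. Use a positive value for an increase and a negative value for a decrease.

With spherical spreading the level changes by −20·log₁₀(r₂/r₁).
ΔL = −20·log₁₀(4) = -12.04 dB.

-12.0 dB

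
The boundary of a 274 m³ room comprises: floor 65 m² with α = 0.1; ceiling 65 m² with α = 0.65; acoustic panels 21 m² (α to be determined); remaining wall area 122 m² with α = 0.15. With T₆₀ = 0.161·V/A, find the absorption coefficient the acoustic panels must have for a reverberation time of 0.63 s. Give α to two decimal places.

0.14

A = 0.161·V/T₆₀ = 0.161·274/0.63 = 70.02 m² sabins.
Absorption from the other surfaces = 65·0.1 + 65·0.65 + 122·0.15 = 67.05 m², so the acoustic panels must supply 2.97 m² over 21 m².
α = 2.97/21 = 0.142.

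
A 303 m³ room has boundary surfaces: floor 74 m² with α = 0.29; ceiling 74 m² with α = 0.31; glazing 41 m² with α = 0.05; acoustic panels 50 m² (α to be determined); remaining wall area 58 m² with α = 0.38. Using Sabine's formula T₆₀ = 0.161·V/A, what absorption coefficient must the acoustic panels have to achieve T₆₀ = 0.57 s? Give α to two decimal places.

From T₆₀ = 0.161·V/A, the target T₆₀ = 0.57 s needs A = 0.161·303/0.57 = 85.58 m².
Absorption from the other surfaces = 74·0.29 + 74·0.31 + 41·0.05 + 58·0.38 = 68.49 m², so the acoustic panels must supply 17.09 m² over 50 m².
α = 17.09/50 = 0.342.

0.34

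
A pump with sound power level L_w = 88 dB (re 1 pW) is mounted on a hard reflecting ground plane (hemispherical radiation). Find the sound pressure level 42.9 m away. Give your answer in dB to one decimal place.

47.4 dB

L_p = L_w − 10·log₁₀(2π·r²) with r = 42.9 m.
2π·r² = 1.156e+04 m², 10·log₁₀ of that is 40.631 dB.
L_p = 88 − 40.631 = 47.37 dB.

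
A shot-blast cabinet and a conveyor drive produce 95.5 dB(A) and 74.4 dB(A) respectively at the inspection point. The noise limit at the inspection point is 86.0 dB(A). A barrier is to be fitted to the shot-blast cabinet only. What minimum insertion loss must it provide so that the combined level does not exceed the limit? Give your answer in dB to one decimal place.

Everything except the shot-blast cabinet sums to 10^(74.4/10) = 2.754e+07 in linear terms, 74.40 dB(A).
To meet 86.0 dB(A) overall, the treated shot-blast cabinet may contribute at most 10^(86.0/10) − 2.754e+07 = 3.706e+08, i.e. 85.69 dB(A).
Required insertion loss = 95.5 − 85.69 = 9.81 dB.

9.8 dB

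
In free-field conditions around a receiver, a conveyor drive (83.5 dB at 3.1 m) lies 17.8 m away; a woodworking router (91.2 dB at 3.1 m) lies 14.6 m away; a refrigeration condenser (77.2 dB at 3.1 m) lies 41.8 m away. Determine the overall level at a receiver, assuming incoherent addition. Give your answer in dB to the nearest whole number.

Apply inverse-square spreading to bring every level to the receiver, then sum 10^(L/10).
conveyor drive: 83.5 − 20·log₁₀(17.8/3.1) = 83.5 − 15.18 = 68.32 dB.
woodworking router: 91.2 − 20·log₁₀(14.6/3.1) = 91.2 − 13.46 = 77.74 dB.
refrigeration condenser: 77.2 − 20·log₁₀(41.8/3.1) = 77.2 − 22.60 = 54.60 dB.
Σ 10^(L/10) = 6.651e+07 → L_total = 10·log₁₀(6.651e+07) = 78.23 dB.

78 dB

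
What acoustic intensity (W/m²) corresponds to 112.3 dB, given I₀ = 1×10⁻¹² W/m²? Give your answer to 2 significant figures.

I = I₀·10^(L/10) = 10⁻¹² × 10^(112.3/10) = 10^(-0.770).

0.17 W/m²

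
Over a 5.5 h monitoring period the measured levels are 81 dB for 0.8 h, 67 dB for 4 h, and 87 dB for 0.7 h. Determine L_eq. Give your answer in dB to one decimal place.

The energy average is taken in the linear domain: L_eq = 10·log₁₀[(Σ tᵢ·10^(Lᵢ/10))/T], T = 5.5 h.
Σ tᵢ·10^(Lᵢ/10) = 0.8·10^(81/10) + 4·10^(67/10) + 0.7·10^(87/10) = 4.716e+08.
L_eq = 10·log₁₀(4.716e+08/5.5) = 79.33 dB.

79.3 dB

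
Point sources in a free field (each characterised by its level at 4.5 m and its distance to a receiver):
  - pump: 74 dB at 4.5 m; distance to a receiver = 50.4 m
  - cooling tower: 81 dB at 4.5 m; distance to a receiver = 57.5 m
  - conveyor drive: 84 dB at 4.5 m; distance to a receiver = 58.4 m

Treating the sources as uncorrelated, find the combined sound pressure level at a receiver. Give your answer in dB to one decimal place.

First find each source's level at the receiver (point-source: −20·log₁₀(r/r_ref)), then combine on an intensity basis.
pump: 74 − 20·log₁₀(50.4/4.5) = 74 − 20.98 = 53.02 dB.
cooling tower: 81 − 20·log₁₀(57.5/4.5) = 81 − 22.13 = 58.87 dB.
conveyor drive: 84 − 20·log₁₀(58.4/4.5) = 84 − 22.26 = 61.74 dB.
Σ 10^(L/10) = 2.463e+06 → L_total = 10·log₁₀(2.463e+06) = 63.91 dB.

63.9 dB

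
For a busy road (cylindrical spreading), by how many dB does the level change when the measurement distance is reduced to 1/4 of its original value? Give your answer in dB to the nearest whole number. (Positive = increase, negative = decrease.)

With cylindrical spreading the level changes by −10·log₁₀(r₂/r₁).
ΔL = −10·log₁₀(0.25) = +6.02 dB.

+6 dB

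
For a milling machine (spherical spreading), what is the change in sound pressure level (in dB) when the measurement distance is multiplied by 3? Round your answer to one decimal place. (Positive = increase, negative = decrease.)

A point source loses 6 dB per doubling of distance; generally ΔL = −20·log₁₀(r₂/r₁).
ΔL = −20·log₁₀(3) = -9.54 dB.

-9.5 dB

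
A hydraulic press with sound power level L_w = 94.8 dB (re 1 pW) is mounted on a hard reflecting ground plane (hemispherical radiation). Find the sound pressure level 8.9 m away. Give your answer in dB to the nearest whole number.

68 dB

The power spreads over a hemisphere of area 2π·r², so L_p = L_w − 10·log₁₀(2π·r²).
2π·r² = 497.7 m², 10·log₁₀ of that is 26.970 dB.
L_p = 94.8 − 26.970 = 67.83 dB.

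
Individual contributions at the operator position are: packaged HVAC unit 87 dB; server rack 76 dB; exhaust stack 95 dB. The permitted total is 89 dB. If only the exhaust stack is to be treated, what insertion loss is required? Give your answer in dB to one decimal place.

Fixed contribution from the other sources: Σ 10^(L/10) = 10^(87/10) + 10^(76/10) = 5.410e+08 (87.33 dB).
The limit corresponds to 10^(89/10) = 7.943e+08; subtracting the fixed part leaves 2.533e+08 for the exhaust stack, i.e. 84.04 dB.
Required insertion loss = 95 − 84.04 = 10.96 dB.

11.0 dB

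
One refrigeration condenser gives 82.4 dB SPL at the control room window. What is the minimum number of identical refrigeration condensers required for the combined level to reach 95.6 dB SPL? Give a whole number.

21

Need L₁ + 10·log₁₀ N ≥ 95.6, i.e. log₁₀ N ≥ 1.32.
N ≥ 10^(13.2/10) = 20.893, so N = 21.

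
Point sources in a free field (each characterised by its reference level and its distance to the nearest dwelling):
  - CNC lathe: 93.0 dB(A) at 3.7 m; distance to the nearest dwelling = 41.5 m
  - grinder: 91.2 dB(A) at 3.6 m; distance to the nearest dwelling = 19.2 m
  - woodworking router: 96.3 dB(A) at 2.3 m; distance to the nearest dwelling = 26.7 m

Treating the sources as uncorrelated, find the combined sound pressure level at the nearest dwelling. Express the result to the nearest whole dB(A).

Apply inverse-square spreading to bring every level to the receiver, then sum 10^(L/10).
CNC lathe: 93.0 − 20·log₁₀(41.5/3.7) = 93.0 − 21.00 = 72.00 dB(A).
grinder: 91.2 − 20·log₁₀(19.2/3.6) = 91.2 − 14.54 = 76.66 dB(A).
woodworking router: 96.3 − 20·log₁₀(26.7/2.3) = 96.3 − 21.30 = 75.00 dB(A).
Σ 10^(L/10) = 9.386e+07 → L_total = 10·log₁₀(9.386e+07) = 79.72 dB(A).

80 dB(A)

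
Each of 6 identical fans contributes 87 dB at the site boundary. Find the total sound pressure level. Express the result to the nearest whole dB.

95 dB

L_total = L₁ + 10·log₁₀ N for N identical incoherent sources.
L_total = 87 + 10·log₁₀(6) = 87 + 7.782 = 94.78 dB.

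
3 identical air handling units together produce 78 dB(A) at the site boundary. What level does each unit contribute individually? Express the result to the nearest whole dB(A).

73 dB(A)

For N identical incoherent sources L_total = L₁ + 10·log₁₀ N, so L₁ = 78 − 10·log₁₀(3) = 78 − 4.771.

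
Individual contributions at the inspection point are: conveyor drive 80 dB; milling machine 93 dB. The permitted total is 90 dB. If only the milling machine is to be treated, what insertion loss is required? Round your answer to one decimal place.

Everything except the milling machine sums to 10^(80/10) = 1.000e+08 in linear terms, 80.00 dB.
To meet 90 dB overall, the treated milling machine may contribute at most 10^(90/10) − 1.000e+08 = 9.000e+08, i.e. 89.54 dB.
So the milling machine must be reduced from 93 to 89.54 dB: IL = 3.46 dB.

3.5 dB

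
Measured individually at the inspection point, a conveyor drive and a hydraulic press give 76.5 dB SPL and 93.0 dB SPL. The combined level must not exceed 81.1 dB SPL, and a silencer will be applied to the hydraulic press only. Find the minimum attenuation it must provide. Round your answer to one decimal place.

13.7 dB

The untreated sources together contribute 10^(76.5/10) = 4.467e+07, i.e. 76.50 dB SPL.
To meet 81.1 dB SPL overall, the treated hydraulic press may contribute at most 10^(81.1/10) − 4.467e+07 = 8.416e+07, i.e. 79.25 dB SPL.
Required insertion loss = 93.0 − 79.25 = 13.75 dB.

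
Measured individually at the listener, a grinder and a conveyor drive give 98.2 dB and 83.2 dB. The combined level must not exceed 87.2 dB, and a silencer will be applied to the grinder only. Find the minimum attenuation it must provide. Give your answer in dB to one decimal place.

The untreated sources together contribute 10^(83.2/10) = 2.089e+08, i.e. 83.20 dB.
The limit corresponds to 10^(87.2/10) = 5.248e+08; subtracting the fixed part leaves 3.159e+08 for the grinder, i.e. 85.00 dB.
So the grinder must be reduced from 98.2 to 85.00 dB: IL = 13.20 dB.

13.2 dB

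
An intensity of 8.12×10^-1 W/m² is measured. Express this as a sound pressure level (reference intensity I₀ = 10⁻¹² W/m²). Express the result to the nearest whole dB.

119 dB

Dividing by I₀ shifts the exponent by 12: I/I₀ = 8.12×10^11.
L = 10·(0.9096 + 11) = 119.10 dB.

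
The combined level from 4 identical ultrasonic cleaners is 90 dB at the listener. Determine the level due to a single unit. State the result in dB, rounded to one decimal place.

84.0 dB

Dividing the total intensity by 4 lowers the level by 10·log₁₀ 4 = 6.021 dB: L₁ = 90 − 6.021.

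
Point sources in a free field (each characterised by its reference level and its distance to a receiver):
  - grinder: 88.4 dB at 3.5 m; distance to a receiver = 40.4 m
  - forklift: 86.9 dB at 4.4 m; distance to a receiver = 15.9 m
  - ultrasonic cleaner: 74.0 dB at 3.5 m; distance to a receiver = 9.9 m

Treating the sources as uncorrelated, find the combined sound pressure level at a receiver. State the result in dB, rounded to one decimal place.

First find each source's level at the receiver (point-source: −20·log₁₀(r/r_ref)), then combine on an intensity basis.
grinder: 88.4 − 20·log₁₀(40.4/3.5) = 88.4 − 21.25 = 67.15 dB.
forklift: 86.9 − 20·log₁₀(15.9/4.4) = 86.9 − 11.16 = 75.74 dB.
ultrasonic cleaner: 74.0 − 20·log₁₀(9.9/3.5) = 74.0 − 9.03 = 64.97 dB.
Σ 10^(L/10) = 4.584e+07 → L_total = 10·log₁₀(4.584e+07) = 76.61 dB.

76.6 dB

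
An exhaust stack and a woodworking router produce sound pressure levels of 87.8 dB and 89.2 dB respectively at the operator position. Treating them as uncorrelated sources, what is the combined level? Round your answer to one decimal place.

91.6 dB

Incoherent sources combine by intensity addition: L_total = 10·log₁₀(Σ 10^(L_i/10)).
Σ 10^(L/10) = 10^(87.8/10) + 10^(89.2/10) = 1.434e+09.
L_total = 10·log₁₀(1.434e+09) = 91.57 dB.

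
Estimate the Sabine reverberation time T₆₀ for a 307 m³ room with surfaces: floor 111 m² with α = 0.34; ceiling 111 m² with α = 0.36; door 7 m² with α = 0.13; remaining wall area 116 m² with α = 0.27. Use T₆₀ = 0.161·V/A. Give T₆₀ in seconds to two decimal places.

0.45 s

A = Σ Sᵢαᵢ = 111·0.34 + 111·0.36 + 7·0.13 + 116·0.27 = 109.93 m².
T₆₀ = 0.161 × 307 / 109.93 = 0.450 s.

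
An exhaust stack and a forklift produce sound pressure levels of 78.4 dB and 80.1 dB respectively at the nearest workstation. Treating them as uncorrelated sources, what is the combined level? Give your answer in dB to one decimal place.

82.3 dB

Incoherent sources combine by intensity addition: L_total = 10·log₁₀(Σ 10^(L_i/10)).
Σ 10^(L/10) = 10^(78.4/10) + 10^(80.1/10) = 1.715e+08.
L_total = 10·log₁₀(1.715e+08) = 82.34 dB.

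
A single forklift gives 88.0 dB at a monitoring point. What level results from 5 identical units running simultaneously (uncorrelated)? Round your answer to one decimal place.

95.0 dB

L_total = L₁ + 10·log₁₀ N for N identical incoherent sources.
L_total = 88.0 + 10·log₁₀(5) = 88.0 + 6.990 = 94.99 dB.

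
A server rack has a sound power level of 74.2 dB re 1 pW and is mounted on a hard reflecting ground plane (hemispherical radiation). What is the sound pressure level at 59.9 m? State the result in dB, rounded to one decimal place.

30.7 dB

The power spreads over a hemisphere of area 2π·r², so L_p = L_w − 10·log₁₀(2π·r²).
2π·r² = 2.254e+04 m², 10·log₁₀ of that is 43.530 dB.
L_p = 74.2 − 43.530 = 30.67 dB.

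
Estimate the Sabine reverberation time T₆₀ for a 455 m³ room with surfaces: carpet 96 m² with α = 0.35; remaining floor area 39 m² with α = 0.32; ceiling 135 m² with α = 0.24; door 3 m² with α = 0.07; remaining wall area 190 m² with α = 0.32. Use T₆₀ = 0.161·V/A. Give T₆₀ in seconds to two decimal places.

0.53 s

A = Σ Sᵢαᵢ = 96·0.35 + 39·0.32 + 135·0.24 + 3·0.07 + 190·0.32 = 139.49 m².
T₆₀ = 0.161 × 455 / 139.49 = 0.525 s.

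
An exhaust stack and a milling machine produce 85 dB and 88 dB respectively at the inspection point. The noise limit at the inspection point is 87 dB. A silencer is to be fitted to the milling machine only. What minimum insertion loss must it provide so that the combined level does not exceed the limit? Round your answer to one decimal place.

Everything except the milling machine sums to 10^(85/10) = 3.162e+08 in linear terms, 85.00 dB.
To meet 87 dB overall, the treated milling machine may contribute at most 10^(87/10) − 3.162e+08 = 1.850e+08, i.e. 82.67 dB.
Required insertion loss = 88 − 82.67 = 5.33 dB.

5.3 dB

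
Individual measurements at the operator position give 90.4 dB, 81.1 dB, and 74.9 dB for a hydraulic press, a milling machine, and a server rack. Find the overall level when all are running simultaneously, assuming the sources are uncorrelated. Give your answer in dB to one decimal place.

For uncorrelated sources the intensities add, so convert each level to linear form, sum, and take 10·log₁₀ of the total.
Σ 10^(L/10) = 10^(90.4/10) + 10^(81.1/10) + 10^(74.9/10) = 1.256e+09.
L_total = 10·log₁₀(1.256e+09) = 90.99 dB.

91.0 dB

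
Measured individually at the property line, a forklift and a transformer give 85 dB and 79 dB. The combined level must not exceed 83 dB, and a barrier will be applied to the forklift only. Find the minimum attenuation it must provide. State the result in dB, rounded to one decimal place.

Everything except the forklift sums to 10^(79/10) = 7.943e+07 in linear terms, 79.00 dB.
The limit corresponds to 10^(83/10) = 1.995e+08; subtracting the fixed part leaves 1.201e+08 for the forklift, i.e. 80.80 dB.
Required insertion loss = 85 − 80.80 = 4.20 dB.

4.2 dB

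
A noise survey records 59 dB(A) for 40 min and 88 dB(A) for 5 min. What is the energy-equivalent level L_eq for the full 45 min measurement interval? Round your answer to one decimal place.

78.5 dB(A)

L_eq = 10·log₁₀[(1/T)·Σ tᵢ·10^(Lᵢ/10)] with T = 45 min.
Σ tᵢ·10^(Lᵢ/10) = 40·10^(59/10) + 5·10^(88/10) = 3.187e+09.
L_eq = 10·log₁₀(3.187e+09/45) = 78.50 dB(A).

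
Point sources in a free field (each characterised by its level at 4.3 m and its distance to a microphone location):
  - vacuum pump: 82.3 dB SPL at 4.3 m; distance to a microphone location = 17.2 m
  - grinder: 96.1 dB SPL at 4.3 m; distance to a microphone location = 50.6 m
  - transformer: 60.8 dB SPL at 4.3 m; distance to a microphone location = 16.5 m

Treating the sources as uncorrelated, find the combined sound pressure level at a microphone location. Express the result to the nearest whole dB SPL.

Propagate each source to the receiver with L = L_ref − 20·log₁₀(r/r_ref), then add intensities.
vacuum pump: 82.3 − 20·log₁₀(17.2/4.3) = 82.3 − 12.04 = 70.26 dB SPL.
grinder: 96.1 − 20·log₁₀(50.6/4.3) = 96.1 − 21.41 = 74.69 dB SPL.
transformer: 60.8 − 20·log₁₀(16.5/4.3) = 60.8 − 11.68 = 49.12 dB SPL.
Σ 10^(L/10) = 4.012e+07 → L_total = 10·log₁₀(4.012e+07) = 76.03 dB SPL.

76 dB SPL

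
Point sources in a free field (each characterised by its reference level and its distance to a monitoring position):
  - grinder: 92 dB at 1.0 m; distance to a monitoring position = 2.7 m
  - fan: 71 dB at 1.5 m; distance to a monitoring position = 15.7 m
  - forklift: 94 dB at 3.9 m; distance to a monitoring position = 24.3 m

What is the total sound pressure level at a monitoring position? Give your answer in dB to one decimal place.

Propagate each source to the receiver with L = L_ref − 20·log₁₀(r/r_ref), then add intensities.
grinder: 92 − 20·log₁₀(2.7/1.0) = 92 − 8.63 = 83.37 dB.
fan: 71 − 20·log₁₀(15.7/1.5) = 71 − 20.40 = 50.60 dB.
forklift: 94 − 20·log₁₀(24.3/3.9) = 94 − 15.89 = 78.11 dB.
Σ 10^(L/10) = 2.822e+08 → L_total = 10·log₁₀(2.822e+08) = 84.51 dB.

84.5 dB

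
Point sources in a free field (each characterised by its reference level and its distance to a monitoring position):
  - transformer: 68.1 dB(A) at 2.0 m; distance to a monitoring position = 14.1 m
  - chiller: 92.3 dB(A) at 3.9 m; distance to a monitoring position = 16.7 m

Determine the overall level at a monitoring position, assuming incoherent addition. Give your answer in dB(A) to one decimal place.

Apply inverse-square spreading to bring every level to the receiver, then sum 10^(L/10).
transformer: 68.1 − 20·log₁₀(14.1/2.0) = 68.1 − 16.96 = 51.14 dB(A).
chiller: 92.3 − 20·log₁₀(16.7/3.9) = 92.3 − 12.63 = 79.67 dB(A).
Σ 10^(L/10) = 9.275e+07 → L_total = 10·log₁₀(9.275e+07) = 79.67 dB(A).

79.7 dB(A)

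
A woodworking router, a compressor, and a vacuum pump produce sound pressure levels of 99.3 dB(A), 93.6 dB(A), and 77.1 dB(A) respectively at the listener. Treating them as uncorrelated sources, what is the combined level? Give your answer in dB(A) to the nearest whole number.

For uncorrelated sources the intensities add, so convert each level to linear form, sum, and take 10·log₁₀ of the total.
Σ 10^(L/10) = 10^(99.3/10) + 10^(93.6/10) + 10^(77.1/10) = 1.085e+10.
L_total = 10·log₁₀(1.085e+10) = 100.36 dB(A).

100 dB(A)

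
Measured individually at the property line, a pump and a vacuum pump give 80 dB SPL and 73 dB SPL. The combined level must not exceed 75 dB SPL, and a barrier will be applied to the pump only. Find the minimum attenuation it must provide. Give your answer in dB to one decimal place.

The untreated sources together contribute 10^(73/10) = 1.995e+07, i.e. 73.00 dB SPL.
To meet 75 dB SPL overall, the treated pump may contribute at most 10^(75/10) − 1.995e+07 = 1.167e+07, i.e. 70.67 dB SPL.
So the pump must be reduced from 80 to 70.67 dB SPL: IL = 9.33 dB.

9.3 dB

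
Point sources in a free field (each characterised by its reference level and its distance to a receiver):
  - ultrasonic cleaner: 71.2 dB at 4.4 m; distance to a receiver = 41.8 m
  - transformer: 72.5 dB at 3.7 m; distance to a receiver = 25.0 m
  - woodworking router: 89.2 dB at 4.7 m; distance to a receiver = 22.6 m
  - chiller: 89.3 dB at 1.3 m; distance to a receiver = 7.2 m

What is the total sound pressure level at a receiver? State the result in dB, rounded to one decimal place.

78.1 dB

Propagate each source to the receiver with L = L_ref − 20·log₁₀(r/r_ref), then add intensities.
ultrasonic cleaner: 71.2 − 20·log₁₀(41.8/4.4) = 71.2 − 19.55 = 51.65 dB.
transformer: 72.5 − 20·log₁₀(25.0/3.7) = 72.5 − 16.59 = 55.91 dB.
woodworking router: 89.2 − 20·log₁₀(22.6/4.7) = 89.2 − 13.64 = 75.56 dB.
chiller: 89.3 − 20·log₁₀(7.2/1.3) = 89.3 − 14.87 = 74.43 dB.
Σ 10^(L/10) = 6.426e+07 → L_total = 10·log₁₀(6.426e+07) = 78.08 dB.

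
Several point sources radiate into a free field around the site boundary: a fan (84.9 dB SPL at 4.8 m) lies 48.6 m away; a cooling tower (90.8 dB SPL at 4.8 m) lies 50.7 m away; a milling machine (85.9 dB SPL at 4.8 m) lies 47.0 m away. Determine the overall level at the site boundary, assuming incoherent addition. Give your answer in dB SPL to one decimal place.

72.5 dB SPL

Apply inverse-square spreading to bring every level to the receiver, then sum 10^(L/10).
fan: 84.9 − 20·log₁₀(48.6/4.8) = 84.9 − 20.11 = 64.79 dB SPL.
cooling tower: 90.8 − 20·log₁₀(50.7/4.8) = 90.8 − 20.48 = 70.32 dB SPL.
milling machine: 85.9 − 20·log₁₀(47.0/4.8) = 85.9 − 19.82 = 66.08 dB SPL.
Σ 10^(L/10) = 1.785e+07 → L_total = 10·log₁₀(1.785e+07) = 72.52 dB SPL.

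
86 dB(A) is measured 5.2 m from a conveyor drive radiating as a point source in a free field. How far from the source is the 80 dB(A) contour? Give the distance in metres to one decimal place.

10.4 m

For a point source L₁ − L₂ = 20·log₁₀(r₂/r₁), so r₂ = r₁·10^((L₁−L₂)/20).
r₂ = 5.2·10^((86−80)/20) = 5.2·10^(6.0/20) = 10.38 m.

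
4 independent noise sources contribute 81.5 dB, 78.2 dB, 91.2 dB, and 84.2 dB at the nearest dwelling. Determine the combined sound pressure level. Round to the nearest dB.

93 dB

For uncorrelated sources the intensities add, so convert each level to linear form, sum, and take 10·log₁₀ of the total.
Σ 10^(L/10) = 10^(81.5/10) + 10^(78.2/10) + 10^(91.2/10) + 10^(84.2/10) = 1.789e+09.
L_total = 10·log₁₀(1.789e+09) = 92.53 dB.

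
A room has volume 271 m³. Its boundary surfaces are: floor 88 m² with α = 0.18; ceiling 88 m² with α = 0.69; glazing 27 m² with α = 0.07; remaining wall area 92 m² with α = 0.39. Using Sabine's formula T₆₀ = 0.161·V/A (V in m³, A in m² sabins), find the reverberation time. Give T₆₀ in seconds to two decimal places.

0.38 s

Summing Sᵢαᵢ: 88·0.18 + 88·0.69 + 27·0.07 + 92·0.39 = 114.33 m².
T₆₀ = 0.161·V/A = 0.161·271/114.33 = 0.382 s.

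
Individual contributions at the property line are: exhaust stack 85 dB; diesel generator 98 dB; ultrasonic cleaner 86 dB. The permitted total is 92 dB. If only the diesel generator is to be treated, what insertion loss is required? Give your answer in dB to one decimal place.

8.6 dB

Everything except the diesel generator sums to 10^(85/10) + 10^(86/10) = 7.143e+08 in linear terms, 88.54 dB.
To meet 92 dB overall, the treated diesel generator may contribute at most 10^(92/10) − 7.143e+08 = 8.706e+08, i.e. 89.40 dB.
Required insertion loss = 98 − 89.40 = 8.60 dB.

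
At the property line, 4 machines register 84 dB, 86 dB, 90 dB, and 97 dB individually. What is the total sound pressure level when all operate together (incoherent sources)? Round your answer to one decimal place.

For uncorrelated sources the intensities add, so convert each level to linear form, sum, and take 10·log₁₀ of the total.
Σ 10^(L/10) = 10^(84/10) + 10^(86/10) + 10^(90/10) + 10^(97/10) = 6.661e+09.
L_total = 10·log₁₀(6.661e+09) = 98.24 dB.

98.2 dB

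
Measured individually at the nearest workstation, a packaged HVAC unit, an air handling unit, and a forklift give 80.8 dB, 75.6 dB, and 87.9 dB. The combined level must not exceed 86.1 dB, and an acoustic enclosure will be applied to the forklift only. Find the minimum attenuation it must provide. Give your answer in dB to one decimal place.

3.9 dB

Everything except the forklift sums to 10^(80.8/10) + 10^(75.6/10) = 1.565e+08 in linear terms, 81.95 dB.
The limit corresponds to 10^(86.1/10) = 4.074e+08; subtracting the fixed part leaves 2.508e+08 for the forklift, i.e. 83.99 dB.
Required insertion loss = 87.9 − 83.99 = 3.91 dB.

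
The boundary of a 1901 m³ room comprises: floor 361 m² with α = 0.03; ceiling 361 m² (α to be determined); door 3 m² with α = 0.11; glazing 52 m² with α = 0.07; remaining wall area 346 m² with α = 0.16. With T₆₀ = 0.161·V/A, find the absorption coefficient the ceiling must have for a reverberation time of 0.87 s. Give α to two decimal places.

A = 0.161·V/T₆₀ = 0.161·1901/0.87 = 351.79 m² sabins.
Absorption from the other surfaces = 361·0.03 + 3·0.11 + 52·0.07 + 346·0.16 = 70.16 m², so the ceiling must supply 281.63 m² over 361 m².
α = 281.63/361 = 0.780.

0.78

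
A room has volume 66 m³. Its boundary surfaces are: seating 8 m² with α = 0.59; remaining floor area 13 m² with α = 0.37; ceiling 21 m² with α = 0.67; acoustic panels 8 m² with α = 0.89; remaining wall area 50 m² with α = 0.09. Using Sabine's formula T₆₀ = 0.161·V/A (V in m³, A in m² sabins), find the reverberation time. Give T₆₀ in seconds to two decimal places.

0.30 s

Total absorption A = 8·0.59 + 13·0.37 + 21·0.67 + 8·0.89 + 50·0.09 = 35.22 m² sabins.
T₆₀ = 0.161·V/A = 0.161·66/35.22 = 0.302 s.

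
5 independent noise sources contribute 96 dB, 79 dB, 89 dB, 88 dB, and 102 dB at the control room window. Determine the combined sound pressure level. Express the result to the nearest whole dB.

103 dB

Incoherent sources combine by intensity addition: L_total = 10·log₁₀(Σ 10^(L_i/10)).
Σ 10^(L/10) = 10^(96/10) + 10^(79/10) + 10^(89/10) + 10^(88/10) + 10^(102/10) = 2.133e+10.
L_total = 10·log₁₀(2.133e+10) = 103.29 dB.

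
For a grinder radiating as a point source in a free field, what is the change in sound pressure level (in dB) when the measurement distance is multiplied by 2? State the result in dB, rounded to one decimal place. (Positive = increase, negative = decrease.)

A point source loses 6 dB per doubling of distance; generally ΔL = −20·log₁₀(r₂/r₁).
ΔL = −20·log₁₀(2) = -6.02 dB.

-6.0 dB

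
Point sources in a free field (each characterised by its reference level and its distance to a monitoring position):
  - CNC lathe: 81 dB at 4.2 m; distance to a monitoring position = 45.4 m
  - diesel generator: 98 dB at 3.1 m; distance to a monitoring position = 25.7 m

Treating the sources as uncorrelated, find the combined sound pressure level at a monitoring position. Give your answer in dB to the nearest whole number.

80 dB

Propagate each source to the receiver with L = L_ref − 20·log₁₀(r/r_ref), then add intensities.
CNC lathe: 81 − 20·log₁₀(45.4/4.2) = 81 − 20.68 = 60.32 dB.
diesel generator: 98 − 20·log₁₀(25.7/3.1) = 98 − 18.37 = 79.63 dB.
Σ 10^(L/10) = 9.288e+07 → L_total = 10·log₁₀(9.288e+07) = 79.68 dB.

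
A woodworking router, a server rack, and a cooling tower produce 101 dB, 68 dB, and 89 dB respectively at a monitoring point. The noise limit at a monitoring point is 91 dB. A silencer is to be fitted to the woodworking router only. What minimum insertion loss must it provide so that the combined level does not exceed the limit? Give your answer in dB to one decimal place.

The untreated sources together contribute 10^(68/10) + 10^(89/10) = 8.006e+08, i.e. 89.03 dB.
The limit corresponds to 10^(91/10) = 1.259e+09; subtracting the fixed part leaves 4.583e+08 for the woodworking router, i.e. 86.61 dB.
So the woodworking router must be reduced from 101 to 86.61 dB: IL = 14.39 dB.

14.4 dB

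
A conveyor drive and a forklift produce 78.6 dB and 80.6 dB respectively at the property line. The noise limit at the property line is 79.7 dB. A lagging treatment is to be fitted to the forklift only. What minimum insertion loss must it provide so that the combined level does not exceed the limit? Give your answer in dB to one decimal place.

7.4 dB

The untreated sources together contribute 10^(78.6/10) = 7.244e+07, i.e. 78.60 dB.
The limit corresponds to 10^(79.7/10) = 9.333e+07; subtracting the fixed part leaves 2.088e+07 for the forklift, i.e. 73.20 dB.
So the forklift must be reduced from 80.6 to 73.20 dB: IL = 7.40 dB.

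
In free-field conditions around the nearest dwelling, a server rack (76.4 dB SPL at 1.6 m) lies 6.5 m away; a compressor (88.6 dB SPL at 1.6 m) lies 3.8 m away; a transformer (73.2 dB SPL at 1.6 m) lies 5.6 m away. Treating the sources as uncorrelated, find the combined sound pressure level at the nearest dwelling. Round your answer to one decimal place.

Propagate each source to the receiver with L = L_ref − 20·log₁₀(r/r_ref), then add intensities.
server rack: 76.4 − 20·log₁₀(6.5/1.6) = 76.4 − 12.18 = 64.22 dB SPL.
compressor: 88.6 − 20·log₁₀(3.8/1.6) = 88.6 − 7.51 = 81.09 dB SPL.
transformer: 73.2 − 20·log₁₀(5.6/1.6) = 73.2 − 10.88 = 62.32 dB SPL.
Σ 10^(L/10) = 1.328e+08 → L_total = 10·log₁₀(1.328e+08) = 81.23 dB SPL.

81.2 dB SPL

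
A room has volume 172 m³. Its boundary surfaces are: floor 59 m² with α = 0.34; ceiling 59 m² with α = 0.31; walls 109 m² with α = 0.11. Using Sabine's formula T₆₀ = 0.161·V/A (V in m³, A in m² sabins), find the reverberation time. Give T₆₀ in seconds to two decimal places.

Summing Sᵢαᵢ: 59·0.34 + 59·0.31 + 109·0.11 = 50.34 m².
T₆₀ = 0.161·V/A = 0.161·172/50.34 = 0.550 s.

0.55 s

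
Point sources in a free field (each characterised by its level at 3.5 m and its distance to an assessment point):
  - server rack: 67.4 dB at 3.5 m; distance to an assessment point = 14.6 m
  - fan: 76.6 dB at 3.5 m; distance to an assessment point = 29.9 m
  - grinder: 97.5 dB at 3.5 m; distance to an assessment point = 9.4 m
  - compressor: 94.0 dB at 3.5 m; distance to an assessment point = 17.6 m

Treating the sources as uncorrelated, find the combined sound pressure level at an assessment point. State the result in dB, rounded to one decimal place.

Propagate each source to the receiver with L = L_ref − 20·log₁₀(r/r_ref), then add intensities.
server rack: 67.4 − 20·log₁₀(14.6/3.5) = 67.4 − 12.41 = 54.99 dB.
fan: 76.6 − 20·log₁₀(29.9/3.5) = 76.6 − 18.63 = 57.97 dB.
grinder: 97.5 − 20·log₁₀(9.4/3.5) = 97.5 − 8.58 = 88.92 dB.
compressor: 94.0 − 20·log₁₀(17.6/3.5) = 94.0 − 14.03 = 79.97 dB.
Σ 10^(L/10) = 8.799e+08 → L_total = 10·log₁₀(8.799e+08) = 89.44 dB.

89.4 dB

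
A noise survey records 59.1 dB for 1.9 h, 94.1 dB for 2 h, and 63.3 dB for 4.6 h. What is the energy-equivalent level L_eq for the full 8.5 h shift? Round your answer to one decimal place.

The energy average is taken in the linear domain: L_eq = 10·log₁₀[(Σ tᵢ·10^(Lᵢ/10))/T], T = 8.5 h.
Σ tᵢ·10^(Lᵢ/10) = 1.9·10^(59.1/10) + 2·10^(94.1/10) + 4.6·10^(63.3/10) = 5.152e+09.
L_eq = 10·log₁₀(5.152e+09/8.5) = 87.83 dB.

87.8 dB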